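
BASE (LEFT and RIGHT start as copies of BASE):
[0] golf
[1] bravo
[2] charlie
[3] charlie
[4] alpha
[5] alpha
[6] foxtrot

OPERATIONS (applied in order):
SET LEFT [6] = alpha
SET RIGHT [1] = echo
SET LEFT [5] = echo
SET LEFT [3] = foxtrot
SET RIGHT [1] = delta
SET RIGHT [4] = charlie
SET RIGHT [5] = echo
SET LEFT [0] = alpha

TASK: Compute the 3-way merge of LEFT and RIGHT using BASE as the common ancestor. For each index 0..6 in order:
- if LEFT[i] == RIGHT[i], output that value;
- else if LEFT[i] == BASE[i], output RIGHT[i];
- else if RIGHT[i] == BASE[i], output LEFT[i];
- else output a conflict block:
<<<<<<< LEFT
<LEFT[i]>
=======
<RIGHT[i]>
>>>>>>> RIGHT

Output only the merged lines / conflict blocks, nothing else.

Final LEFT:  [alpha, bravo, charlie, foxtrot, alpha, echo, alpha]
Final RIGHT: [golf, delta, charlie, charlie, charlie, echo, foxtrot]
i=0: L=alpha, R=golf=BASE -> take LEFT -> alpha
i=1: L=bravo=BASE, R=delta -> take RIGHT -> delta
i=2: L=charlie R=charlie -> agree -> charlie
i=3: L=foxtrot, R=charlie=BASE -> take LEFT -> foxtrot
i=4: L=alpha=BASE, R=charlie -> take RIGHT -> charlie
i=5: L=echo R=echo -> agree -> echo
i=6: L=alpha, R=foxtrot=BASE -> take LEFT -> alpha

Answer: alpha
delta
charlie
foxtrot
charlie
echo
alpha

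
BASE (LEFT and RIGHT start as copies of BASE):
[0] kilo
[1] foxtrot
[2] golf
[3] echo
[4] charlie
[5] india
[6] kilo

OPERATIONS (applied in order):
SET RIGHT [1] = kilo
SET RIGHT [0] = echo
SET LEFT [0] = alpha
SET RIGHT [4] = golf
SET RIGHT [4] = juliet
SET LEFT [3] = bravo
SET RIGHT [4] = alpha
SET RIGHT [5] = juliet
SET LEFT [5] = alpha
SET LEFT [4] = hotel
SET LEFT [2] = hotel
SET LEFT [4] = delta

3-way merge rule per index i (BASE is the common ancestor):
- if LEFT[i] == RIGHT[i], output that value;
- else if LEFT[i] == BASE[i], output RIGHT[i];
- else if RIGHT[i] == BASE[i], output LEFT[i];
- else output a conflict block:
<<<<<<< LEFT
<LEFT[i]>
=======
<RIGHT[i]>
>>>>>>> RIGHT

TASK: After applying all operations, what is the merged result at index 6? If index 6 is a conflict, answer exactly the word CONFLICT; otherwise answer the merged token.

Final LEFT:  [alpha, foxtrot, hotel, bravo, delta, alpha, kilo]
Final RIGHT: [echo, kilo, golf, echo, alpha, juliet, kilo]
i=0: BASE=kilo L=alpha R=echo all differ -> CONFLICT
i=1: L=foxtrot=BASE, R=kilo -> take RIGHT -> kilo
i=2: L=hotel, R=golf=BASE -> take LEFT -> hotel
i=3: L=bravo, R=echo=BASE -> take LEFT -> bravo
i=4: BASE=charlie L=delta R=alpha all differ -> CONFLICT
i=5: BASE=india L=alpha R=juliet all differ -> CONFLICT
i=6: L=kilo R=kilo -> agree -> kilo
Index 6 -> kilo

Answer: kilo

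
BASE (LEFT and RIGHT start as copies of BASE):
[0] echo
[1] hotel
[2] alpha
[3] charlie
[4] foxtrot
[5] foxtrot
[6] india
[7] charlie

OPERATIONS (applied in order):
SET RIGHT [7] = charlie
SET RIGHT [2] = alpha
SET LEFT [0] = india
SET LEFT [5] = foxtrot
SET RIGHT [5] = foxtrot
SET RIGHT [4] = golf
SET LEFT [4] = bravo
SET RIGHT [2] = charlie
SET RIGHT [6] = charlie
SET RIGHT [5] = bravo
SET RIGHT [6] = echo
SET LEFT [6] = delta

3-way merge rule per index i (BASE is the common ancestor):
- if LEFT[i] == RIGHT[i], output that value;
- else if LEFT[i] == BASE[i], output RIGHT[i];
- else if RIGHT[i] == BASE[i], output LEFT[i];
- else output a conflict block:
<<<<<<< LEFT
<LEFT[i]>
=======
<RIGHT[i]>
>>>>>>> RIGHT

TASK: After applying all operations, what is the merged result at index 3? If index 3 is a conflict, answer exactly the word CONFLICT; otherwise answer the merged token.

Final LEFT:  [india, hotel, alpha, charlie, bravo, foxtrot, delta, charlie]
Final RIGHT: [echo, hotel, charlie, charlie, golf, bravo, echo, charlie]
i=0: L=india, R=echo=BASE -> take LEFT -> india
i=1: L=hotel R=hotel -> agree -> hotel
i=2: L=alpha=BASE, R=charlie -> take RIGHT -> charlie
i=3: L=charlie R=charlie -> agree -> charlie
i=4: BASE=foxtrot L=bravo R=golf all differ -> CONFLICT
i=5: L=foxtrot=BASE, R=bravo -> take RIGHT -> bravo
i=6: BASE=india L=delta R=echo all differ -> CONFLICT
i=7: L=charlie R=charlie -> agree -> charlie
Index 3 -> charlie

Answer: charlie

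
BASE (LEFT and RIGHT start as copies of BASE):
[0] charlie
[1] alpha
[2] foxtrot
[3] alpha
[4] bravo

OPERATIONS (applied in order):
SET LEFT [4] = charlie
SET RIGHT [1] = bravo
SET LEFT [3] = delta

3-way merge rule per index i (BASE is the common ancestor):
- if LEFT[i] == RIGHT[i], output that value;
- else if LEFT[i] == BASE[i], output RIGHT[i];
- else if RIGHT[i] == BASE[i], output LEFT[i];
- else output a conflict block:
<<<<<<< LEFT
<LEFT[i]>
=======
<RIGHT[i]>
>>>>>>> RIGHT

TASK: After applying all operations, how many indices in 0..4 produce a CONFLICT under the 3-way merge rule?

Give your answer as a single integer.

Answer: 0

Derivation:
Final LEFT:  [charlie, alpha, foxtrot, delta, charlie]
Final RIGHT: [charlie, bravo, foxtrot, alpha, bravo]
i=0: L=charlie R=charlie -> agree -> charlie
i=1: L=alpha=BASE, R=bravo -> take RIGHT -> bravo
i=2: L=foxtrot R=foxtrot -> agree -> foxtrot
i=3: L=delta, R=alpha=BASE -> take LEFT -> delta
i=4: L=charlie, R=bravo=BASE -> take LEFT -> charlie
Conflict count: 0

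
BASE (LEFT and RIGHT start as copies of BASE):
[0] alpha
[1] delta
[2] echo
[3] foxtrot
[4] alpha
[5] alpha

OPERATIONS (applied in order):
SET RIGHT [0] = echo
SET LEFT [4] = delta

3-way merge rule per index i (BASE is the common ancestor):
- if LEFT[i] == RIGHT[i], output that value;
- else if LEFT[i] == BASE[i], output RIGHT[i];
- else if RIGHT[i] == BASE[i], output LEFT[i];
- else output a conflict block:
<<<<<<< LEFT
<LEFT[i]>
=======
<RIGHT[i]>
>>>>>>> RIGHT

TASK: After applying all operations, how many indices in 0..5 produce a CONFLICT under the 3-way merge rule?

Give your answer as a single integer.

Final LEFT:  [alpha, delta, echo, foxtrot, delta, alpha]
Final RIGHT: [echo, delta, echo, foxtrot, alpha, alpha]
i=0: L=alpha=BASE, R=echo -> take RIGHT -> echo
i=1: L=delta R=delta -> agree -> delta
i=2: L=echo R=echo -> agree -> echo
i=3: L=foxtrot R=foxtrot -> agree -> foxtrot
i=4: L=delta, R=alpha=BASE -> take LEFT -> delta
i=5: L=alpha R=alpha -> agree -> alpha
Conflict count: 0

Answer: 0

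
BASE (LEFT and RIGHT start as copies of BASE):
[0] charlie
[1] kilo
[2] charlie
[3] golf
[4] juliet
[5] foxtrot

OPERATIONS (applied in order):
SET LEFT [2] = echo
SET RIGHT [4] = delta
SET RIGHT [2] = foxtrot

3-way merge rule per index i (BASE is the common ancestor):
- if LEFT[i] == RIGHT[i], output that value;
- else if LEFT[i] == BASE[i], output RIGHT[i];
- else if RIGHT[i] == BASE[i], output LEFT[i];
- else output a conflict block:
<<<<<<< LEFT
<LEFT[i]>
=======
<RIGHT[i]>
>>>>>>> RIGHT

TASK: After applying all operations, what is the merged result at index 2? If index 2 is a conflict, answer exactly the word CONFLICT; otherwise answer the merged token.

Answer: CONFLICT

Derivation:
Final LEFT:  [charlie, kilo, echo, golf, juliet, foxtrot]
Final RIGHT: [charlie, kilo, foxtrot, golf, delta, foxtrot]
i=0: L=charlie R=charlie -> agree -> charlie
i=1: L=kilo R=kilo -> agree -> kilo
i=2: BASE=charlie L=echo R=foxtrot all differ -> CONFLICT
i=3: L=golf R=golf -> agree -> golf
i=4: L=juliet=BASE, R=delta -> take RIGHT -> delta
i=5: L=foxtrot R=foxtrot -> agree -> foxtrot
Index 2 -> CONFLICT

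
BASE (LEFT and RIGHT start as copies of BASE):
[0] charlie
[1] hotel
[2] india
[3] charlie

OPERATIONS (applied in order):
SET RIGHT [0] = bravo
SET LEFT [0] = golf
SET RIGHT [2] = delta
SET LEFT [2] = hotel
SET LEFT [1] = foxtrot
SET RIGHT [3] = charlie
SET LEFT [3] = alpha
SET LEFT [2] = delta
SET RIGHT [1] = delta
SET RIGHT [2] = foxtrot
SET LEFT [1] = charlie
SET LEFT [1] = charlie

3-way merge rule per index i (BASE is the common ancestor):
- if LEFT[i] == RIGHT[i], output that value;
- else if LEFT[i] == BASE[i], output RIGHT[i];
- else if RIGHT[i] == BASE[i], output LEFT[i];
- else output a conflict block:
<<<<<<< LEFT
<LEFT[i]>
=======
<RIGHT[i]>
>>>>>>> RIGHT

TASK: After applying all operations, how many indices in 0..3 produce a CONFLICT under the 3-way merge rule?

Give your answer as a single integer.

Answer: 3

Derivation:
Final LEFT:  [golf, charlie, delta, alpha]
Final RIGHT: [bravo, delta, foxtrot, charlie]
i=0: BASE=charlie L=golf R=bravo all differ -> CONFLICT
i=1: BASE=hotel L=charlie R=delta all differ -> CONFLICT
i=2: BASE=india L=delta R=foxtrot all differ -> CONFLICT
i=3: L=alpha, R=charlie=BASE -> take LEFT -> alpha
Conflict count: 3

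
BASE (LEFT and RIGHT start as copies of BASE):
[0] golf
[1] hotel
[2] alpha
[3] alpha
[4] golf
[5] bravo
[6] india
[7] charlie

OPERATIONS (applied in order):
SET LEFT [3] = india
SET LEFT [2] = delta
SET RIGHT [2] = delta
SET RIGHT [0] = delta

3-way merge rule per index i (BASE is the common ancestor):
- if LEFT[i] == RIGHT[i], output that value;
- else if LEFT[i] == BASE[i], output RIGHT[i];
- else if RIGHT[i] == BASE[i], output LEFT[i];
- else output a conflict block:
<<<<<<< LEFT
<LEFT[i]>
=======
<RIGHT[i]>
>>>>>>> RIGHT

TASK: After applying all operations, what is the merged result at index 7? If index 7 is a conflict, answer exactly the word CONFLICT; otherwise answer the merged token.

Final LEFT:  [golf, hotel, delta, india, golf, bravo, india, charlie]
Final RIGHT: [delta, hotel, delta, alpha, golf, bravo, india, charlie]
i=0: L=golf=BASE, R=delta -> take RIGHT -> delta
i=1: L=hotel R=hotel -> agree -> hotel
i=2: L=delta R=delta -> agree -> delta
i=3: L=india, R=alpha=BASE -> take LEFT -> india
i=4: L=golf R=golf -> agree -> golf
i=5: L=bravo R=bravo -> agree -> bravo
i=6: L=india R=india -> agree -> india
i=7: L=charlie R=charlie -> agree -> charlie
Index 7 -> charlie

Answer: charlie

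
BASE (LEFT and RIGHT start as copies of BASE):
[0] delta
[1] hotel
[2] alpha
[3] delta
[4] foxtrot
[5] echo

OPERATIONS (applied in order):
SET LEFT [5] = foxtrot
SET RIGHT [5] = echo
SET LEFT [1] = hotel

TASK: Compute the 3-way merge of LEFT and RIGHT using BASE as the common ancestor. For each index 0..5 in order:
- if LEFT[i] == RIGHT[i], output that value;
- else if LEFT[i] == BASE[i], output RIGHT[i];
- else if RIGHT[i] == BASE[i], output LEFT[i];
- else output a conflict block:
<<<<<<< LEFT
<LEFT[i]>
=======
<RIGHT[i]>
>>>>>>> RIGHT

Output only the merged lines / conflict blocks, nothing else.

Answer: delta
hotel
alpha
delta
foxtrot
foxtrot

Derivation:
Final LEFT:  [delta, hotel, alpha, delta, foxtrot, foxtrot]
Final RIGHT: [delta, hotel, alpha, delta, foxtrot, echo]
i=0: L=delta R=delta -> agree -> delta
i=1: L=hotel R=hotel -> agree -> hotel
i=2: L=alpha R=alpha -> agree -> alpha
i=3: L=delta R=delta -> agree -> delta
i=4: L=foxtrot R=foxtrot -> agree -> foxtrot
i=5: L=foxtrot, R=echo=BASE -> take LEFT -> foxtrot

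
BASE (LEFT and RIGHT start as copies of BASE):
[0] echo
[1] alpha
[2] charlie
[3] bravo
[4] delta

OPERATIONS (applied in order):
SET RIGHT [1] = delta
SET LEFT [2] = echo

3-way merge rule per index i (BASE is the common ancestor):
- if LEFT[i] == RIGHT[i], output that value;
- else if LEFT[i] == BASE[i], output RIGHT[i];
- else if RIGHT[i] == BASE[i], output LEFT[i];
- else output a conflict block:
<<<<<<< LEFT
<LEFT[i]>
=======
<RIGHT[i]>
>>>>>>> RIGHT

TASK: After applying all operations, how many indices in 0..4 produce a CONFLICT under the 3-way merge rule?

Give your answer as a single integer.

Answer: 0

Derivation:
Final LEFT:  [echo, alpha, echo, bravo, delta]
Final RIGHT: [echo, delta, charlie, bravo, delta]
i=0: L=echo R=echo -> agree -> echo
i=1: L=alpha=BASE, R=delta -> take RIGHT -> delta
i=2: L=echo, R=charlie=BASE -> take LEFT -> echo
i=3: L=bravo R=bravo -> agree -> bravo
i=4: L=delta R=delta -> agree -> delta
Conflict count: 0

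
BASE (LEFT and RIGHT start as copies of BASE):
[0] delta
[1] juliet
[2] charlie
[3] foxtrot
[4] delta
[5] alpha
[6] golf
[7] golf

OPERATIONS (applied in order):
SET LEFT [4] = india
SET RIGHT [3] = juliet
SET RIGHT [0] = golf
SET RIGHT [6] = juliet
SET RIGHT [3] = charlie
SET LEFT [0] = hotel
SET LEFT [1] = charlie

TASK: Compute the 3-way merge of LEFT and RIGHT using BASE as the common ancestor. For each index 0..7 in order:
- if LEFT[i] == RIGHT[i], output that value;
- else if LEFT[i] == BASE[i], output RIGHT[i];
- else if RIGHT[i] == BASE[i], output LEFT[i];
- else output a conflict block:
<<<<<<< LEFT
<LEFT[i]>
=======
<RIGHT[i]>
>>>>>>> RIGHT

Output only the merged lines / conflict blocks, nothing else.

Final LEFT:  [hotel, charlie, charlie, foxtrot, india, alpha, golf, golf]
Final RIGHT: [golf, juliet, charlie, charlie, delta, alpha, juliet, golf]
i=0: BASE=delta L=hotel R=golf all differ -> CONFLICT
i=1: L=charlie, R=juliet=BASE -> take LEFT -> charlie
i=2: L=charlie R=charlie -> agree -> charlie
i=3: L=foxtrot=BASE, R=charlie -> take RIGHT -> charlie
i=4: L=india, R=delta=BASE -> take LEFT -> india
i=5: L=alpha R=alpha -> agree -> alpha
i=6: L=golf=BASE, R=juliet -> take RIGHT -> juliet
i=7: L=golf R=golf -> agree -> golf

Answer: <<<<<<< LEFT
hotel
=======
golf
>>>>>>> RIGHT
charlie
charlie
charlie
india
alpha
juliet
golf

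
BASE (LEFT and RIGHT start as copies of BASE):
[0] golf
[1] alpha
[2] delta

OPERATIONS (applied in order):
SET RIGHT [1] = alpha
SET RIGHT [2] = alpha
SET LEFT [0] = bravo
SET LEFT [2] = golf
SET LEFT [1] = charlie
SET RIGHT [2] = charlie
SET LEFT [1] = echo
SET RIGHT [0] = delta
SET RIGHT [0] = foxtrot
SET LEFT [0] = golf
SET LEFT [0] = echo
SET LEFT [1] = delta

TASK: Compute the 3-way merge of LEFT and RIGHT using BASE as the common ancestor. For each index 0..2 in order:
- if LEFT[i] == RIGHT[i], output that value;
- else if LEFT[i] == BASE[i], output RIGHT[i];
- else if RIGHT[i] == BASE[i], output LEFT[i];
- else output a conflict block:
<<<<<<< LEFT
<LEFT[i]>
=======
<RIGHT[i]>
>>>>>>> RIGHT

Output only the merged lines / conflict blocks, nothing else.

Final LEFT:  [echo, delta, golf]
Final RIGHT: [foxtrot, alpha, charlie]
i=0: BASE=golf L=echo R=foxtrot all differ -> CONFLICT
i=1: L=delta, R=alpha=BASE -> take LEFT -> delta
i=2: BASE=delta L=golf R=charlie all differ -> CONFLICT

Answer: <<<<<<< LEFT
echo
=======
foxtrot
>>>>>>> RIGHT
delta
<<<<<<< LEFT
golf
=======
charlie
>>>>>>> RIGHT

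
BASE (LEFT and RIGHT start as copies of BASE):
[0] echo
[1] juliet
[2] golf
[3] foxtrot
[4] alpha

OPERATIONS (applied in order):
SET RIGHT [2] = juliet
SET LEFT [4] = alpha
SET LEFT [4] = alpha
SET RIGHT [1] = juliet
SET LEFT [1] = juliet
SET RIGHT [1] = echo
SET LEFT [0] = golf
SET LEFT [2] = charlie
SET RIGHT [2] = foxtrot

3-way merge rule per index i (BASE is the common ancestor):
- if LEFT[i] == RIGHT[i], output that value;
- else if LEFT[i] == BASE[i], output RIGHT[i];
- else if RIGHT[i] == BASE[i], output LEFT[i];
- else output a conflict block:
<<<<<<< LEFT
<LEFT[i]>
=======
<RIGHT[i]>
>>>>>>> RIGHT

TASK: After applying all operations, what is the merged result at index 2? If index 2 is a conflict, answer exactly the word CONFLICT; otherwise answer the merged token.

Final LEFT:  [golf, juliet, charlie, foxtrot, alpha]
Final RIGHT: [echo, echo, foxtrot, foxtrot, alpha]
i=0: L=golf, R=echo=BASE -> take LEFT -> golf
i=1: L=juliet=BASE, R=echo -> take RIGHT -> echo
i=2: BASE=golf L=charlie R=foxtrot all differ -> CONFLICT
i=3: L=foxtrot R=foxtrot -> agree -> foxtrot
i=4: L=alpha R=alpha -> agree -> alpha
Index 2 -> CONFLICT

Answer: CONFLICT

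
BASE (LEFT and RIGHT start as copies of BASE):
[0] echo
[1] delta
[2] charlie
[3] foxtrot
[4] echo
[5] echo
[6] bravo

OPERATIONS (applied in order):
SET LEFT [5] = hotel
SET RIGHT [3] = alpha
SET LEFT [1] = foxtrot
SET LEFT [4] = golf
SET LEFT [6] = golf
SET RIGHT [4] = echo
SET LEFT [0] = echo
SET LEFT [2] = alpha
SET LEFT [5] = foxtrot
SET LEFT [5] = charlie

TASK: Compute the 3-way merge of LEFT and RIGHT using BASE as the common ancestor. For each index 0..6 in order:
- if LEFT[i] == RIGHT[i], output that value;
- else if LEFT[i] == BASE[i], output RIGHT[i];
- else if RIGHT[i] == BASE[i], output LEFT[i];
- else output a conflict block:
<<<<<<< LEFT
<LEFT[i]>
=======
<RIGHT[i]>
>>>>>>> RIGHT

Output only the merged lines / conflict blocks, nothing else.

Answer: echo
foxtrot
alpha
alpha
golf
charlie
golf

Derivation:
Final LEFT:  [echo, foxtrot, alpha, foxtrot, golf, charlie, golf]
Final RIGHT: [echo, delta, charlie, alpha, echo, echo, bravo]
i=0: L=echo R=echo -> agree -> echo
i=1: L=foxtrot, R=delta=BASE -> take LEFT -> foxtrot
i=2: L=alpha, R=charlie=BASE -> take LEFT -> alpha
i=3: L=foxtrot=BASE, R=alpha -> take RIGHT -> alpha
i=4: L=golf, R=echo=BASE -> take LEFT -> golf
i=5: L=charlie, R=echo=BASE -> take LEFT -> charlie
i=6: L=golf, R=bravo=BASE -> take LEFT -> golf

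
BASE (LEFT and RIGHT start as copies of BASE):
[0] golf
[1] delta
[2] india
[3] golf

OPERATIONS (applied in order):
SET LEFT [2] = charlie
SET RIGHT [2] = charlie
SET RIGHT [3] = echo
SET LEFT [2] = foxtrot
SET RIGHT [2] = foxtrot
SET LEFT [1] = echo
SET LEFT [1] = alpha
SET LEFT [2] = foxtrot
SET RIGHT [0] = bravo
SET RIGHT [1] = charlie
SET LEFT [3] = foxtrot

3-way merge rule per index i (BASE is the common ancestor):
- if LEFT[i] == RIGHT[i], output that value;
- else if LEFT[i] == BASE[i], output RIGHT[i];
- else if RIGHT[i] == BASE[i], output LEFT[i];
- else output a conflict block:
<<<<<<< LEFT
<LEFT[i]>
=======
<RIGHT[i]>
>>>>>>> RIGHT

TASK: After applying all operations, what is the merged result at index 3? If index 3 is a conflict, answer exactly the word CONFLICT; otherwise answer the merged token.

Final LEFT:  [golf, alpha, foxtrot, foxtrot]
Final RIGHT: [bravo, charlie, foxtrot, echo]
i=0: L=golf=BASE, R=bravo -> take RIGHT -> bravo
i=1: BASE=delta L=alpha R=charlie all differ -> CONFLICT
i=2: L=foxtrot R=foxtrot -> agree -> foxtrot
i=3: BASE=golf L=foxtrot R=echo all differ -> CONFLICT
Index 3 -> CONFLICT

Answer: CONFLICT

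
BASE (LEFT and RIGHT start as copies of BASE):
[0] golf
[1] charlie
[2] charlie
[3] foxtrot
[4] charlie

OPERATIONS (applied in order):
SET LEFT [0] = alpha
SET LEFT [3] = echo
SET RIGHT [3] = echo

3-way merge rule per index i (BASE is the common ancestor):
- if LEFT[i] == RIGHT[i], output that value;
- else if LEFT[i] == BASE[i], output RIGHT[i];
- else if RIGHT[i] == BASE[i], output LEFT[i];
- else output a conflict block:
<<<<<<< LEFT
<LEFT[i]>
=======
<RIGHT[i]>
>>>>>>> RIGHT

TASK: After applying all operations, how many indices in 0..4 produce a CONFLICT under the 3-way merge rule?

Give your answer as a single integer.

Answer: 0

Derivation:
Final LEFT:  [alpha, charlie, charlie, echo, charlie]
Final RIGHT: [golf, charlie, charlie, echo, charlie]
i=0: L=alpha, R=golf=BASE -> take LEFT -> alpha
i=1: L=charlie R=charlie -> agree -> charlie
i=2: L=charlie R=charlie -> agree -> charlie
i=3: L=echo R=echo -> agree -> echo
i=4: L=charlie R=charlie -> agree -> charlie
Conflict count: 0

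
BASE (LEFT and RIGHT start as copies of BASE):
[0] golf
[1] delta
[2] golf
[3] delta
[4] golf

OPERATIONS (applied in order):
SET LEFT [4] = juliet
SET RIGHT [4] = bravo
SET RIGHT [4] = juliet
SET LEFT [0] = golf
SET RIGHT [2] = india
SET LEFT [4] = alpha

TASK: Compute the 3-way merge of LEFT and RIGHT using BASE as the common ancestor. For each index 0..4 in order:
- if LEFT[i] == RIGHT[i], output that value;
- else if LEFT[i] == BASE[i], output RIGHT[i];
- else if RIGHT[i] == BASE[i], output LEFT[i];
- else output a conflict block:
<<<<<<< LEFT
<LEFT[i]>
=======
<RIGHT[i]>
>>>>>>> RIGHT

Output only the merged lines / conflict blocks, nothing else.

Final LEFT:  [golf, delta, golf, delta, alpha]
Final RIGHT: [golf, delta, india, delta, juliet]
i=0: L=golf R=golf -> agree -> golf
i=1: L=delta R=delta -> agree -> delta
i=2: L=golf=BASE, R=india -> take RIGHT -> india
i=3: L=delta R=delta -> agree -> delta
i=4: BASE=golf L=alpha R=juliet all differ -> CONFLICT

Answer: golf
delta
india
delta
<<<<<<< LEFT
alpha
=======
juliet
>>>>>>> RIGHT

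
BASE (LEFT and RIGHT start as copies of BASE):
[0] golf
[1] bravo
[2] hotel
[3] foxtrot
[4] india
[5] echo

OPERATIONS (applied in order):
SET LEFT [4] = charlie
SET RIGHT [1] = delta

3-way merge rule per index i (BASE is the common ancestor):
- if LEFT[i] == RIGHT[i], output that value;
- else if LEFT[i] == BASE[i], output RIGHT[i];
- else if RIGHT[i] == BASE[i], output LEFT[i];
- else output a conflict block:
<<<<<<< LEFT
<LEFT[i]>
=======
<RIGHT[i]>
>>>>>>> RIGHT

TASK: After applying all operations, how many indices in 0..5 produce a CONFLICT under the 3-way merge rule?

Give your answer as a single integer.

Answer: 0

Derivation:
Final LEFT:  [golf, bravo, hotel, foxtrot, charlie, echo]
Final RIGHT: [golf, delta, hotel, foxtrot, india, echo]
i=0: L=golf R=golf -> agree -> golf
i=1: L=bravo=BASE, R=delta -> take RIGHT -> delta
i=2: L=hotel R=hotel -> agree -> hotel
i=3: L=foxtrot R=foxtrot -> agree -> foxtrot
i=4: L=charlie, R=india=BASE -> take LEFT -> charlie
i=5: L=echo R=echo -> agree -> echo
Conflict count: 0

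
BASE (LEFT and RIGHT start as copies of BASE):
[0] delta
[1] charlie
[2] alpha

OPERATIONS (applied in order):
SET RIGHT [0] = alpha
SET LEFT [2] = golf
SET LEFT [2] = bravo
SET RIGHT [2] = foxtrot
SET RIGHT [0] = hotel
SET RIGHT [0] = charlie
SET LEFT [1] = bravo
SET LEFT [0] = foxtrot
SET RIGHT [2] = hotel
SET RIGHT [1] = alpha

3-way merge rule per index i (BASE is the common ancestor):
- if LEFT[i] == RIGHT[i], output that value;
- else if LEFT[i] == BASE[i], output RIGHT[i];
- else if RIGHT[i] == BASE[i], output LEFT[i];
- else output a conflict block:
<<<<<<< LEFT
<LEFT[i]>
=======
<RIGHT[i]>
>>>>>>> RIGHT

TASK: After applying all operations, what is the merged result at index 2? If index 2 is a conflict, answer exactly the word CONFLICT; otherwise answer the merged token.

Final LEFT:  [foxtrot, bravo, bravo]
Final RIGHT: [charlie, alpha, hotel]
i=0: BASE=delta L=foxtrot R=charlie all differ -> CONFLICT
i=1: BASE=charlie L=bravo R=alpha all differ -> CONFLICT
i=2: BASE=alpha L=bravo R=hotel all differ -> CONFLICT
Index 2 -> CONFLICT

Answer: CONFLICT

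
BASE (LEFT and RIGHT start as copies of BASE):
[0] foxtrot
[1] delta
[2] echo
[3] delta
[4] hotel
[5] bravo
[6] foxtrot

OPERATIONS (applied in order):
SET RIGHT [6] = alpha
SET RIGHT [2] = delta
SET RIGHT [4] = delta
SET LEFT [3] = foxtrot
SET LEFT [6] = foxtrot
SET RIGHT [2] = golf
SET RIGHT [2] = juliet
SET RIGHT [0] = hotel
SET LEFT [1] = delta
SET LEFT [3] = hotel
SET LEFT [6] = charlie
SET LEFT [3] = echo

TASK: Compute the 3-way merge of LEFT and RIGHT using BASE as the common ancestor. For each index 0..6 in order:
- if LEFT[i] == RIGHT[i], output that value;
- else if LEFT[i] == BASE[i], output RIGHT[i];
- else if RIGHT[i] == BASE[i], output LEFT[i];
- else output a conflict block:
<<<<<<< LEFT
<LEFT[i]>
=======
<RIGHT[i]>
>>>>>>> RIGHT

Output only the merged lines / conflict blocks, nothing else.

Answer: hotel
delta
juliet
echo
delta
bravo
<<<<<<< LEFT
charlie
=======
alpha
>>>>>>> RIGHT

Derivation:
Final LEFT:  [foxtrot, delta, echo, echo, hotel, bravo, charlie]
Final RIGHT: [hotel, delta, juliet, delta, delta, bravo, alpha]
i=0: L=foxtrot=BASE, R=hotel -> take RIGHT -> hotel
i=1: L=delta R=delta -> agree -> delta
i=2: L=echo=BASE, R=juliet -> take RIGHT -> juliet
i=3: L=echo, R=delta=BASE -> take LEFT -> echo
i=4: L=hotel=BASE, R=delta -> take RIGHT -> delta
i=5: L=bravo R=bravo -> agree -> bravo
i=6: BASE=foxtrot L=charlie R=alpha all differ -> CONFLICT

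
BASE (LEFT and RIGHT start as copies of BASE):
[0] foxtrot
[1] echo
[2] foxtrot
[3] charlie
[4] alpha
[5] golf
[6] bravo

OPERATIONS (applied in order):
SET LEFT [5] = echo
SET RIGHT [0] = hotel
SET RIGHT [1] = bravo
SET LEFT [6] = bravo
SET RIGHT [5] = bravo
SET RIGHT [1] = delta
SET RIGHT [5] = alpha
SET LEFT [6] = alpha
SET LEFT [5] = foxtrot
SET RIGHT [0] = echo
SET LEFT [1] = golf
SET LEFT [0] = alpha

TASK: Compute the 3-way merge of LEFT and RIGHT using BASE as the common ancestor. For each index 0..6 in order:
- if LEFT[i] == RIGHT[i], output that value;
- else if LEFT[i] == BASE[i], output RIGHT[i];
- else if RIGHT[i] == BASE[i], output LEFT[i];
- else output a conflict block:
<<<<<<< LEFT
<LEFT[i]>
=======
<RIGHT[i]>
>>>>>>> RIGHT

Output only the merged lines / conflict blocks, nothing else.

Final LEFT:  [alpha, golf, foxtrot, charlie, alpha, foxtrot, alpha]
Final RIGHT: [echo, delta, foxtrot, charlie, alpha, alpha, bravo]
i=0: BASE=foxtrot L=alpha R=echo all differ -> CONFLICT
i=1: BASE=echo L=golf R=delta all differ -> CONFLICT
i=2: L=foxtrot R=foxtrot -> agree -> foxtrot
i=3: L=charlie R=charlie -> agree -> charlie
i=4: L=alpha R=alpha -> agree -> alpha
i=5: BASE=golf L=foxtrot R=alpha all differ -> CONFLICT
i=6: L=alpha, R=bravo=BASE -> take LEFT -> alpha

Answer: <<<<<<< LEFT
alpha
=======
echo
>>>>>>> RIGHT
<<<<<<< LEFT
golf
=======
delta
>>>>>>> RIGHT
foxtrot
charlie
alpha
<<<<<<< LEFT
foxtrot
=======
alpha
>>>>>>> RIGHT
alpha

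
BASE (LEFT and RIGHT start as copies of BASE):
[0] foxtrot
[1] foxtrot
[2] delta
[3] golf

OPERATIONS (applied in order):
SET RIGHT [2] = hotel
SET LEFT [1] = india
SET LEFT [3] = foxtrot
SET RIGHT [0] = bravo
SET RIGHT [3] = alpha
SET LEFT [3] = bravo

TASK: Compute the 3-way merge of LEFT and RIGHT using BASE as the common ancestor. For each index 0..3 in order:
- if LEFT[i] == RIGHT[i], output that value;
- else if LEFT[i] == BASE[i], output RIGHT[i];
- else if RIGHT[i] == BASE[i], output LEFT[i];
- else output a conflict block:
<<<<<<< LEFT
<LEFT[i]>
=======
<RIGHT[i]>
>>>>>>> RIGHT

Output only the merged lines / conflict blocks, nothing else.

Final LEFT:  [foxtrot, india, delta, bravo]
Final RIGHT: [bravo, foxtrot, hotel, alpha]
i=0: L=foxtrot=BASE, R=bravo -> take RIGHT -> bravo
i=1: L=india, R=foxtrot=BASE -> take LEFT -> india
i=2: L=delta=BASE, R=hotel -> take RIGHT -> hotel
i=3: BASE=golf L=bravo R=alpha all differ -> CONFLICT

Answer: bravo
india
hotel
<<<<<<< LEFT
bravo
=======
alpha
>>>>>>> RIGHT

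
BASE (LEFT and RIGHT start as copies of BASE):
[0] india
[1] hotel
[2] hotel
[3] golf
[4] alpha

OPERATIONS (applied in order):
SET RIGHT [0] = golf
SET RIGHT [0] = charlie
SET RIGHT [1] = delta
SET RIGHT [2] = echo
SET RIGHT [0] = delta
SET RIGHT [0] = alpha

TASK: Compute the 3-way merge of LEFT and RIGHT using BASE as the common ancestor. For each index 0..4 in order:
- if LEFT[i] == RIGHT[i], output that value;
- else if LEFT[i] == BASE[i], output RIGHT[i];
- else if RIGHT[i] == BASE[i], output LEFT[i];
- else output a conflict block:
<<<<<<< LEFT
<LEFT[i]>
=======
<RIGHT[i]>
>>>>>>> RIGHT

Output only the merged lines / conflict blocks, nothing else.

Answer: alpha
delta
echo
golf
alpha

Derivation:
Final LEFT:  [india, hotel, hotel, golf, alpha]
Final RIGHT: [alpha, delta, echo, golf, alpha]
i=0: L=india=BASE, R=alpha -> take RIGHT -> alpha
i=1: L=hotel=BASE, R=delta -> take RIGHT -> delta
i=2: L=hotel=BASE, R=echo -> take RIGHT -> echo
i=3: L=golf R=golf -> agree -> golf
i=4: L=alpha R=alpha -> agree -> alpha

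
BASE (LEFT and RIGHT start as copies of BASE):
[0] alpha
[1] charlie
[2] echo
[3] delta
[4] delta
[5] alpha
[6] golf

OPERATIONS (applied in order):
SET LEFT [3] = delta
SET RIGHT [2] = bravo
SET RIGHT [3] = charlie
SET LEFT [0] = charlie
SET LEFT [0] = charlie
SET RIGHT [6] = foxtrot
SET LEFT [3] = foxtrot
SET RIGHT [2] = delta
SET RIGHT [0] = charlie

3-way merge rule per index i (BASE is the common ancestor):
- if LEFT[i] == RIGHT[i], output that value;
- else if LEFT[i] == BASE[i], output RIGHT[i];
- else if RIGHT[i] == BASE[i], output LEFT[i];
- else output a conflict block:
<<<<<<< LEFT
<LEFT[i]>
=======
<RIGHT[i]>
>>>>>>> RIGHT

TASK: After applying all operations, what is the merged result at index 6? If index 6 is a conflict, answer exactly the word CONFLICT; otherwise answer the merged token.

Final LEFT:  [charlie, charlie, echo, foxtrot, delta, alpha, golf]
Final RIGHT: [charlie, charlie, delta, charlie, delta, alpha, foxtrot]
i=0: L=charlie R=charlie -> agree -> charlie
i=1: L=charlie R=charlie -> agree -> charlie
i=2: L=echo=BASE, R=delta -> take RIGHT -> delta
i=3: BASE=delta L=foxtrot R=charlie all differ -> CONFLICT
i=4: L=delta R=delta -> agree -> delta
i=5: L=alpha R=alpha -> agree -> alpha
i=6: L=golf=BASE, R=foxtrot -> take RIGHT -> foxtrot
Index 6 -> foxtrot

Answer: foxtrot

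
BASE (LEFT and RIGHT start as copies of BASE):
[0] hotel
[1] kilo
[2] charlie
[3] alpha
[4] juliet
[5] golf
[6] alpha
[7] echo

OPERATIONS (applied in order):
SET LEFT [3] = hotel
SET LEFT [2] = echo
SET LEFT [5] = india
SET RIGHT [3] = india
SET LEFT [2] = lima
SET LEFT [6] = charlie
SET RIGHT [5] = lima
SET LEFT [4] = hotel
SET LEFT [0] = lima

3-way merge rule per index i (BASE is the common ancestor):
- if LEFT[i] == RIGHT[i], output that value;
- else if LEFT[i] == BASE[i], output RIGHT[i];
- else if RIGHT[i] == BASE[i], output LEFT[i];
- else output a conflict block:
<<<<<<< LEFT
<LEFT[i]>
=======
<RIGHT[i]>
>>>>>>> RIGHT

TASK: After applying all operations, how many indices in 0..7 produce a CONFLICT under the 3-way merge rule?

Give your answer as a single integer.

Final LEFT:  [lima, kilo, lima, hotel, hotel, india, charlie, echo]
Final RIGHT: [hotel, kilo, charlie, india, juliet, lima, alpha, echo]
i=0: L=lima, R=hotel=BASE -> take LEFT -> lima
i=1: L=kilo R=kilo -> agree -> kilo
i=2: L=lima, R=charlie=BASE -> take LEFT -> lima
i=3: BASE=alpha L=hotel R=india all differ -> CONFLICT
i=4: L=hotel, R=juliet=BASE -> take LEFT -> hotel
i=5: BASE=golf L=india R=lima all differ -> CONFLICT
i=6: L=charlie, R=alpha=BASE -> take LEFT -> charlie
i=7: L=echo R=echo -> agree -> echo
Conflict count: 2

Answer: 2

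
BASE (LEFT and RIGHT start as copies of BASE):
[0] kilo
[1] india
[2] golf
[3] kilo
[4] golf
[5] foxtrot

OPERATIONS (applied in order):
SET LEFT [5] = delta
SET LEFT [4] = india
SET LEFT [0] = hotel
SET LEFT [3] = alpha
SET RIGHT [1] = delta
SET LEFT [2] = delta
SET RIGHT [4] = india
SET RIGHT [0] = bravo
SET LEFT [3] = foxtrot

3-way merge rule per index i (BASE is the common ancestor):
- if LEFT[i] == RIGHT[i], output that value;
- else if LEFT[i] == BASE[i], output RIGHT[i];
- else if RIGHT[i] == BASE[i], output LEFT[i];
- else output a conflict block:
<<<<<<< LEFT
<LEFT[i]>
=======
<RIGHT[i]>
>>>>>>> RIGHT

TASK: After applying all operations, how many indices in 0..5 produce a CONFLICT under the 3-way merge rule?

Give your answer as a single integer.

Final LEFT:  [hotel, india, delta, foxtrot, india, delta]
Final RIGHT: [bravo, delta, golf, kilo, india, foxtrot]
i=0: BASE=kilo L=hotel R=bravo all differ -> CONFLICT
i=1: L=india=BASE, R=delta -> take RIGHT -> delta
i=2: L=delta, R=golf=BASE -> take LEFT -> delta
i=3: L=foxtrot, R=kilo=BASE -> take LEFT -> foxtrot
i=4: L=india R=india -> agree -> india
i=5: L=delta, R=foxtrot=BASE -> take LEFT -> delta
Conflict count: 1

Answer: 1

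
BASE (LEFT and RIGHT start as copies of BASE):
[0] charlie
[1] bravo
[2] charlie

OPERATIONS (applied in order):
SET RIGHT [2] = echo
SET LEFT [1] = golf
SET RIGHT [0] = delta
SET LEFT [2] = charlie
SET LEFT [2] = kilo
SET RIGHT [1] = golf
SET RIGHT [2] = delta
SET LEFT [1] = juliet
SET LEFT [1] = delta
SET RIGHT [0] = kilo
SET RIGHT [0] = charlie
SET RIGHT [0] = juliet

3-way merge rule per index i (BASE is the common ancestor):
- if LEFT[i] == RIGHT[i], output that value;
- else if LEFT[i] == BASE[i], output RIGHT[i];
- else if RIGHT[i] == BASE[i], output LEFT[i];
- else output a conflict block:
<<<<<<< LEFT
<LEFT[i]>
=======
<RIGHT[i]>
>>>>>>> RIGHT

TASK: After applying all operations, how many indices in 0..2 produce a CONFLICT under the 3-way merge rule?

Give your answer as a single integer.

Final LEFT:  [charlie, delta, kilo]
Final RIGHT: [juliet, golf, delta]
i=0: L=charlie=BASE, R=juliet -> take RIGHT -> juliet
i=1: BASE=bravo L=delta R=golf all differ -> CONFLICT
i=2: BASE=charlie L=kilo R=delta all differ -> CONFLICT
Conflict count: 2

Answer: 2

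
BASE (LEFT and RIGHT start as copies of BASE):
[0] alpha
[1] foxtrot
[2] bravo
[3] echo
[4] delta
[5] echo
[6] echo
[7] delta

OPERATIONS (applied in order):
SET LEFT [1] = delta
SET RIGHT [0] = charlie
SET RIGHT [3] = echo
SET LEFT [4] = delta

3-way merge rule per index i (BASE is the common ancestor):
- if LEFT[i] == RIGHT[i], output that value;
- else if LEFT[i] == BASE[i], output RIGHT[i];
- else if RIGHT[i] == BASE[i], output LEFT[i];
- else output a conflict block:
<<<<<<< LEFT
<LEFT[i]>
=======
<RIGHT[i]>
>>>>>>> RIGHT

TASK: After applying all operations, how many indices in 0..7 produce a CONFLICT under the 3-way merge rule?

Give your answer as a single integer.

Answer: 0

Derivation:
Final LEFT:  [alpha, delta, bravo, echo, delta, echo, echo, delta]
Final RIGHT: [charlie, foxtrot, bravo, echo, delta, echo, echo, delta]
i=0: L=alpha=BASE, R=charlie -> take RIGHT -> charlie
i=1: L=delta, R=foxtrot=BASE -> take LEFT -> delta
i=2: L=bravo R=bravo -> agree -> bravo
i=3: L=echo R=echo -> agree -> echo
i=4: L=delta R=delta -> agree -> delta
i=5: L=echo R=echo -> agree -> echo
i=6: L=echo R=echo -> agree -> echo
i=7: L=delta R=delta -> agree -> delta
Conflict count: 0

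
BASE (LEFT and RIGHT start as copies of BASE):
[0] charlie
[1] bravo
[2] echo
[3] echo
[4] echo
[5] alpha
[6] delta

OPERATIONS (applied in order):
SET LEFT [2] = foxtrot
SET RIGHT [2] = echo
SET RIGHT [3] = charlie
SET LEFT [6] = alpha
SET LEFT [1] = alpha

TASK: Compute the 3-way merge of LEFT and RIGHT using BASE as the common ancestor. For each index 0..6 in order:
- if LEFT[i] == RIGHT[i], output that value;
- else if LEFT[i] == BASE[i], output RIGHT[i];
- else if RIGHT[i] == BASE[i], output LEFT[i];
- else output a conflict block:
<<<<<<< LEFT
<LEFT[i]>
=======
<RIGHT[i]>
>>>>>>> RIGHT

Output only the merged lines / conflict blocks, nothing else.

Answer: charlie
alpha
foxtrot
charlie
echo
alpha
alpha

Derivation:
Final LEFT:  [charlie, alpha, foxtrot, echo, echo, alpha, alpha]
Final RIGHT: [charlie, bravo, echo, charlie, echo, alpha, delta]
i=0: L=charlie R=charlie -> agree -> charlie
i=1: L=alpha, R=bravo=BASE -> take LEFT -> alpha
i=2: L=foxtrot, R=echo=BASE -> take LEFT -> foxtrot
i=3: L=echo=BASE, R=charlie -> take RIGHT -> charlie
i=4: L=echo R=echo -> agree -> echo
i=5: L=alpha R=alpha -> agree -> alpha
i=6: L=alpha, R=delta=BASE -> take LEFT -> alpha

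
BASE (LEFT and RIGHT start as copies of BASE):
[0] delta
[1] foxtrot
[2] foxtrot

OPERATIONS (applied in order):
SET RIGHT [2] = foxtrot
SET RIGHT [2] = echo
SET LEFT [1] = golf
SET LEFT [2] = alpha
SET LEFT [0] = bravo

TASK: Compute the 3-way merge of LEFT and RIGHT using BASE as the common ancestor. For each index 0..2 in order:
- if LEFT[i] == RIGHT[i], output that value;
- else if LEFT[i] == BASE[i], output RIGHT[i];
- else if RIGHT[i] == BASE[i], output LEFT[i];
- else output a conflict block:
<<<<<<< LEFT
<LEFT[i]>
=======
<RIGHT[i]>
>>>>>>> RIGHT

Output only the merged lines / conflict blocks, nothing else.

Final LEFT:  [bravo, golf, alpha]
Final RIGHT: [delta, foxtrot, echo]
i=0: L=bravo, R=delta=BASE -> take LEFT -> bravo
i=1: L=golf, R=foxtrot=BASE -> take LEFT -> golf
i=2: BASE=foxtrot L=alpha R=echo all differ -> CONFLICT

Answer: bravo
golf
<<<<<<< LEFT
alpha
=======
echo
>>>>>>> RIGHT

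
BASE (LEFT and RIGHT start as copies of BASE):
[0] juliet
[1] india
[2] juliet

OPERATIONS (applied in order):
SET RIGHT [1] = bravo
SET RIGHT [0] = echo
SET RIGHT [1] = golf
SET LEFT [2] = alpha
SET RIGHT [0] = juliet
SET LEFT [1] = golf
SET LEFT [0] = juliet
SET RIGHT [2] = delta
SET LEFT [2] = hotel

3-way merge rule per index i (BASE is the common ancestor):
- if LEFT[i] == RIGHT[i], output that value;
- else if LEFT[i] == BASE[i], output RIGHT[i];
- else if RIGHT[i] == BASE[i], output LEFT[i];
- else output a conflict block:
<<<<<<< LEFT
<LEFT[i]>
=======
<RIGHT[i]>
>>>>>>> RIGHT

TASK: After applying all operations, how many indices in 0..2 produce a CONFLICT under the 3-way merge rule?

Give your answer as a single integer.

Final LEFT:  [juliet, golf, hotel]
Final RIGHT: [juliet, golf, delta]
i=0: L=juliet R=juliet -> agree -> juliet
i=1: L=golf R=golf -> agree -> golf
i=2: BASE=juliet L=hotel R=delta all differ -> CONFLICT
Conflict count: 1

Answer: 1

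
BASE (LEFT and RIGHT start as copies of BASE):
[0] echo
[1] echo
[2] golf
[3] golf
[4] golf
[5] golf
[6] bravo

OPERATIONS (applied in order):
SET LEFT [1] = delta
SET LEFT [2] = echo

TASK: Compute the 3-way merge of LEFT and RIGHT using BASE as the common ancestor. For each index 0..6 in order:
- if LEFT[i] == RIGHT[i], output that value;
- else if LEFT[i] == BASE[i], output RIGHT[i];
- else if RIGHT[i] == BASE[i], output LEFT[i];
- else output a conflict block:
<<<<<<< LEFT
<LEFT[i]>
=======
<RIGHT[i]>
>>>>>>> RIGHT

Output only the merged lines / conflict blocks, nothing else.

Final LEFT:  [echo, delta, echo, golf, golf, golf, bravo]
Final RIGHT: [echo, echo, golf, golf, golf, golf, bravo]
i=0: L=echo R=echo -> agree -> echo
i=1: L=delta, R=echo=BASE -> take LEFT -> delta
i=2: L=echo, R=golf=BASE -> take LEFT -> echo
i=3: L=golf R=golf -> agree -> golf
i=4: L=golf R=golf -> agree -> golf
i=5: L=golf R=golf -> agree -> golf
i=6: L=bravo R=bravo -> agree -> bravo

Answer: echo
delta
echo
golf
golf
golf
bravo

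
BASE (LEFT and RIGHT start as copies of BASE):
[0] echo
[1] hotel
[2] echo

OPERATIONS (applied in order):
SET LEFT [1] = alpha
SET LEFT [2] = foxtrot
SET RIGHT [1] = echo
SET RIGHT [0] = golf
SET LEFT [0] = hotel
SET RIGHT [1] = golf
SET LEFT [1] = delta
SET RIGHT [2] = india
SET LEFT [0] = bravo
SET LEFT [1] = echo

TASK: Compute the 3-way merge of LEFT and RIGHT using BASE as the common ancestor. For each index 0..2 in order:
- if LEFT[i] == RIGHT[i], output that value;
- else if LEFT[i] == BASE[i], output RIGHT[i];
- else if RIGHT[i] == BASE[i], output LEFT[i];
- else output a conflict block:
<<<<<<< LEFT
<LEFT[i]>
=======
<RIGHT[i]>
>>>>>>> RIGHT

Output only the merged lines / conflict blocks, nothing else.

Answer: <<<<<<< LEFT
bravo
=======
golf
>>>>>>> RIGHT
<<<<<<< LEFT
echo
=======
golf
>>>>>>> RIGHT
<<<<<<< LEFT
foxtrot
=======
india
>>>>>>> RIGHT

Derivation:
Final LEFT:  [bravo, echo, foxtrot]
Final RIGHT: [golf, golf, india]
i=0: BASE=echo L=bravo R=golf all differ -> CONFLICT
i=1: BASE=hotel L=echo R=golf all differ -> CONFLICT
i=2: BASE=echo L=foxtrot R=india all differ -> CONFLICT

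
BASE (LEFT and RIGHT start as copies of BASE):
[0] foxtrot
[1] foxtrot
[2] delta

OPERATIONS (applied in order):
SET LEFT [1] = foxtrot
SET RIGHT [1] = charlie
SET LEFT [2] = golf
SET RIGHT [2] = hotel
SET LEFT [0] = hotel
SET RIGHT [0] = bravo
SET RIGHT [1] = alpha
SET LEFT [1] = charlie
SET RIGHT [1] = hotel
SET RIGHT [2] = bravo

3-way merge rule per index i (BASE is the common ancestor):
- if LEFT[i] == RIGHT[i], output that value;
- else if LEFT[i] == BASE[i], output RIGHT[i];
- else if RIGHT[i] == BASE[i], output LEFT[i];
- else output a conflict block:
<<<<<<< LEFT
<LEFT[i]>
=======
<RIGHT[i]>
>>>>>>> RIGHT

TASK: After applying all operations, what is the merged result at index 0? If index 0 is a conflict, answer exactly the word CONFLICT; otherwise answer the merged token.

Final LEFT:  [hotel, charlie, golf]
Final RIGHT: [bravo, hotel, bravo]
i=0: BASE=foxtrot L=hotel R=bravo all differ -> CONFLICT
i=1: BASE=foxtrot L=charlie R=hotel all differ -> CONFLICT
i=2: BASE=delta L=golf R=bravo all differ -> CONFLICT
Index 0 -> CONFLICT

Answer: CONFLICT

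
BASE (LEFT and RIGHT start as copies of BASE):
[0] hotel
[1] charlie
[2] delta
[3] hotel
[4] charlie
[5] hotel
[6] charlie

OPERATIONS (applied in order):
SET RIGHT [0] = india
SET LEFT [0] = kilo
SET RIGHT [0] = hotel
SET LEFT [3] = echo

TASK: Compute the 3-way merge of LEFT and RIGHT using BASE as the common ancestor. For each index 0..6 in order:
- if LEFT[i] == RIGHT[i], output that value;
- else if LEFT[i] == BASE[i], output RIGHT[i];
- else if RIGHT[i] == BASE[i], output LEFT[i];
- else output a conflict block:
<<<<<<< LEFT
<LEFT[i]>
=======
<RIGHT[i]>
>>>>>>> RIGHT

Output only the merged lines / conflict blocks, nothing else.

Final LEFT:  [kilo, charlie, delta, echo, charlie, hotel, charlie]
Final RIGHT: [hotel, charlie, delta, hotel, charlie, hotel, charlie]
i=0: L=kilo, R=hotel=BASE -> take LEFT -> kilo
i=1: L=charlie R=charlie -> agree -> charlie
i=2: L=delta R=delta -> agree -> delta
i=3: L=echo, R=hotel=BASE -> take LEFT -> echo
i=4: L=charlie R=charlie -> agree -> charlie
i=5: L=hotel R=hotel -> agree -> hotel
i=6: L=charlie R=charlie -> agree -> charlie

Answer: kilo
charlie
delta
echo
charlie
hotel
charlie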